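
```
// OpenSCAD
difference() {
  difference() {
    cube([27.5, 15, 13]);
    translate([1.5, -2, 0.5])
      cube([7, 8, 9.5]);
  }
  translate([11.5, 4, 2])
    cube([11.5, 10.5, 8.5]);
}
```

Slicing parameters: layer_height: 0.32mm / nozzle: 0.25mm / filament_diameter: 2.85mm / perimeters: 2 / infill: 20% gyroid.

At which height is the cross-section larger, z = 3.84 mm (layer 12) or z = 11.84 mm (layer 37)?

Layer 12 (z = 3.84): the cube (footprint 27.5×15) is included at this height (area 412.50 mm²); the cube at (1.5, -2) (footprint 7×8) is included at this height (area 56.00 mm²); Taking the first minus the rest: starting from the 27.5×15 cube (412.50 mm²), the 7×8 cube at (1.5, -2) partially overlaps it — only the 42.00 mm² overlap (of its 56.00 mm²) is removed, clipping the outline — area = 370.50 mm²; the 11.5×10.5 cube at (11.5, 4) contributes its full rectangle (area 120.75 mm²); Subtracting the remaining from the first: starting from that combined region (370.50 mm²), the 11.5×10.5 cube at (11.5, 4) lies wholly inside it (removes its full 120.75 mm² and its 44.00 mm outline becomes a hole wall) — area = 249.75 mm². So its area = 249.75 mm². Layer 37 (z = 11.84): the cube is present — its section is the full 27.5×15 rectangle (area 412.50 mm²); the cube at (1.5, -2) is not intersected at this z (z outside [0.5, 10]); After the difference (first − rest): none of the subtracted shapes is present at this height, so the 27.5×15 cube is unchanged — area = 412.50 mm²; the cube at (11.5, 4) is absent (z outside [2, 10.5]); After the difference (first − rest): none of the subtracted shapes is present at this height, so the result so far is unchanged — area = 412.50 mm². So its area = 412.50 mm². Layer 37 is larger (412.50 vs 249.75 mm²).

layer 37 (z = 11.84 mm)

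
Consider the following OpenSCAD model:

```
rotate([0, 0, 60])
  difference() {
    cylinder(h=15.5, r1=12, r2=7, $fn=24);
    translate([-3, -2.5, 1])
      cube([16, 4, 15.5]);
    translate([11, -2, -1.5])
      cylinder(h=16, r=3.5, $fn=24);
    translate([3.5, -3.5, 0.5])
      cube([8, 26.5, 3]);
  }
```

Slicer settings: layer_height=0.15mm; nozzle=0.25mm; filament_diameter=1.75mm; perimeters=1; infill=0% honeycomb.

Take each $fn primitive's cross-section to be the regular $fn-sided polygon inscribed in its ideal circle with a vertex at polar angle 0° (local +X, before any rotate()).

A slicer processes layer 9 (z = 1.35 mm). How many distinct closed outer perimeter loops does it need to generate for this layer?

1

At z = 1.35 mm: the cone (r1=12→r2=7) has section circumradius 11.565 here — a regular 24-gon; the 16×4 cube at (-3, -2.5) contributes its full rectangle; the cylinder at (11, -2): section is a regular 24-gon, circumradius r=3.5; the cube at (3.5, -3.5) (footprint 8×26.5) is included at this height; Subtracting the remaining from the first: starting from the cone, the 16×4 cube at (-3, -2.5) partially overlaps it — only the 57.70 mm² overlap (of its 64.00 mm²) is removed, clipping the outline; the r=3.5 cylinder at (11, -2) partially overlaps it — only the 7.05 mm² overlap (of its 38.05 mm²) is removed, clipping the outline; the 8×26.5 cube at (3.5, -3.5) partially overlaps it — only the 56.44 mm² overlap (of its 212.00 mm²) is removed, clipping the outline — 1 connected region; (whole slice rotated 60° about Z — lengths, areas and connectivity unchanged). The result has 1 disconnected region.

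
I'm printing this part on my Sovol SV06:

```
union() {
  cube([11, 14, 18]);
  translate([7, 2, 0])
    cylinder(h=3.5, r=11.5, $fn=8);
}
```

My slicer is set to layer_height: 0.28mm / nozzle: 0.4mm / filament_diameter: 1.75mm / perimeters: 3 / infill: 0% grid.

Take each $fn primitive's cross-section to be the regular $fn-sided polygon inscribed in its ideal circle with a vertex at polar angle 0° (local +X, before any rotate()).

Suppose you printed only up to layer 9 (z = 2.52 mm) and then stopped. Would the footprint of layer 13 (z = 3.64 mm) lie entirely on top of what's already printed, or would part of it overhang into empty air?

entirely on top

Compare the two slices. At z = 2.52: the cube (footprint 11×14) is included at this height (area 154.00 mm²); the r=11.5 cylinder at (7, 2) contributes a regular 8-gon of circumradius 11.5 (area = (8/2)·11.500²·sin(360°/8) = 374.06 mm²); Combining (union): the regions partially overlap — summed areas 528.06 mm² minus the doubly-counted overlap 135.04 mm² gives 393.02 mm² — area = 393.02 mm². At z = 3.64: the cube is present — its section is the full 11×14 rectangle (area 154.00 mm²); the cylinder at (7, 2) is not intersected at this z (z outside [0, 3.5]); Merging all regions: only the 11×14 cube is present, so the union is just that shape — area = 154.00 mm². Checking containment: the cross-section at z = 3.64 is a subset of the cross-section at z = 2.52.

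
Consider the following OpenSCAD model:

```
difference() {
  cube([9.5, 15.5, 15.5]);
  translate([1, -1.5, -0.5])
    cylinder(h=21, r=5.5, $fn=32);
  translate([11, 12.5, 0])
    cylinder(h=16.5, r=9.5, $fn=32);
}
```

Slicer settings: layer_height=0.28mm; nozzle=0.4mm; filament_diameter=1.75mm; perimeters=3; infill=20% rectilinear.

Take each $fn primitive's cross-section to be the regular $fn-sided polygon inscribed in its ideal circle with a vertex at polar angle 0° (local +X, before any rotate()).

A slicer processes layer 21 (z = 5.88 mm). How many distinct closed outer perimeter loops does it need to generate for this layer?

1

At z = 5.88 mm: the 9.5×15.5 cube contributes its full rectangle; the r=5.5 cylinder at (1, -1.5) contributes a regular 32-gon of circumradius 5.5; the r=9.5 cylinder at (11, 12.5) contributes a regular 32-gon of circumradius 9.5; After the difference (first − rest): starting from the 9.5×15.5 cube, the r=5.5 cylinder at (1, -1.5) partially overlaps it — only the 19.44 mm² overlap (of its 94.42 mm²) is removed, clipping the outline; the r=9.5 cylinder at (11, 12.5) partially overlaps it — only the 79.71 mm² overlap (of its 281.71 mm²) is removed, clipping the outline — 1 connected region. The result has 1 disconnected region.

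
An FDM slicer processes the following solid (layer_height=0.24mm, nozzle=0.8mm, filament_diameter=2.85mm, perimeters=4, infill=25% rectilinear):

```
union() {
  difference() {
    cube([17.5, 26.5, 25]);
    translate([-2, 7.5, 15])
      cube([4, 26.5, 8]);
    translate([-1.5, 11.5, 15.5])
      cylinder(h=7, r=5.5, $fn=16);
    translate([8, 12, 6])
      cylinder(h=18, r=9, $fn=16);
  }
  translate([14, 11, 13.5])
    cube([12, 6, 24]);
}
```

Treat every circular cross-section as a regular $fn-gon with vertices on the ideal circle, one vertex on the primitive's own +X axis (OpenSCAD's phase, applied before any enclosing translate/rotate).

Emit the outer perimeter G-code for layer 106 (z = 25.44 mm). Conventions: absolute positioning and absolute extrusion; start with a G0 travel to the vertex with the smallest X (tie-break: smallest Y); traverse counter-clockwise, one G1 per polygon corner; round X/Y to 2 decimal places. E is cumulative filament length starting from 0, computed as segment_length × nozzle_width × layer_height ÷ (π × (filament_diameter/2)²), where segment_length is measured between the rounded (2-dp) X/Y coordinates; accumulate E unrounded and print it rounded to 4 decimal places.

At z = 25.44 mm: the cube is not intersected at this z (z outside [0, 25]); the cube at (-2, 7.5) is not intersected at this z (z outside [15, 23]); the cylinder at (-1.5, 11.5) does not reach this height (z outside [15.5, 22.5]); the cylinder at (8, 12) is not intersected at this z (z outside [6, 24]); Subtracting the remaining from the first: the first operand is absent here, so nothing remains; the cube at (14, 11) is present — its section is the full 12×6 rectangle; Taking the union: only the 12×6 cube at (14, 11) is present, so the union is just that shape — 1 connected region. The outline is a single polygon with 4 vertices. Extrusion per mm of travel: 0.8 × 0.24 / (π × 1.425²) = 0.030097. Accumulating E over each segment gives final E = 1.0835.

G0 X14.00 Y11.00 Z25.44
G1 X26.00 Y11.00 E0.3612
G1 X26.00 Y17.00 E0.5417
G1 X14.00 Y17.00 E0.9029
G1 X14.00 Y11.00 E1.0835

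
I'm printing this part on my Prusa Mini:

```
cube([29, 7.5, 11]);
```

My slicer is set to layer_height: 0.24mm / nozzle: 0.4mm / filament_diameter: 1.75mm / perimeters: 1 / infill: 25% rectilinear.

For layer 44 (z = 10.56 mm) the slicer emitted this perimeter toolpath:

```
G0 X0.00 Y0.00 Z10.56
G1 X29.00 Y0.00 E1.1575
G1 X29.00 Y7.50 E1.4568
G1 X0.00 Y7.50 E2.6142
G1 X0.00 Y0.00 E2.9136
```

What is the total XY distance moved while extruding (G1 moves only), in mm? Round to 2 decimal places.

Sum the Euclidean lengths of each G1 segment: total = 73.00 mm.

73.00 mm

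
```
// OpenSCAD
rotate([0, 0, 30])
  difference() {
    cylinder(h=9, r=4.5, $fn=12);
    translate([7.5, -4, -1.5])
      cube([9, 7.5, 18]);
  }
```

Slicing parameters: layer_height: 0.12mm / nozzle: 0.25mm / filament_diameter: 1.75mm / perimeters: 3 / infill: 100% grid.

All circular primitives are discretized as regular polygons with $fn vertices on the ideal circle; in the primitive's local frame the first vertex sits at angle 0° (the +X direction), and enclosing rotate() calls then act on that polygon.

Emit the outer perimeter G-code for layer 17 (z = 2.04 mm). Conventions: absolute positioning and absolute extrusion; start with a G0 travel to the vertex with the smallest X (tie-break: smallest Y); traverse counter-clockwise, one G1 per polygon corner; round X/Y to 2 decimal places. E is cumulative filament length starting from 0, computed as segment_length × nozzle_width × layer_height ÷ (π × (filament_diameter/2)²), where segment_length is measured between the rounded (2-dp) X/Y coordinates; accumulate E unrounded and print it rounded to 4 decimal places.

At z = 2.04 mm: the cylinder: section is a regular 12-gon, circumradius r=4.5; the cube at (7.5, -4) (footprint 9×7.5) is included at this height; After the difference (first − rest): starting from the r=4.5 cylinder, the 9×7.5 cube at (7.5, -4) misses the remaining region (no effect) — 1 connected region; (whole slice rotated 30° about Z — lengths, areas and connectivity unchanged). The outline is a single polygon with 12 vertices. Extrusion per mm of travel: 0.25 × 0.12 / (π × 0.875²) = 0.012473. Accumulating E over each segment gives final E = 0.3488.

G0 X-4.50 Y0.00 Z2.04
G1 X-3.90 Y-2.25 E0.0290
G1 X-2.25 Y-3.90 E0.0581
G1 X0.00 Y-4.50 E0.0872
G1 X2.25 Y-3.90 E0.1162
G1 X3.90 Y-2.25 E0.1453
G1 X4.50 Y0.00 E0.1744
G1 X3.90 Y2.25 E0.2034
G1 X2.25 Y3.90 E0.2325
G1 X0.00 Y4.50 E0.2616
G1 X-2.25 Y3.90 E0.2906
G1 X-3.90 Y2.25 E0.3197
G1 X-4.50 Y0.00 E0.3488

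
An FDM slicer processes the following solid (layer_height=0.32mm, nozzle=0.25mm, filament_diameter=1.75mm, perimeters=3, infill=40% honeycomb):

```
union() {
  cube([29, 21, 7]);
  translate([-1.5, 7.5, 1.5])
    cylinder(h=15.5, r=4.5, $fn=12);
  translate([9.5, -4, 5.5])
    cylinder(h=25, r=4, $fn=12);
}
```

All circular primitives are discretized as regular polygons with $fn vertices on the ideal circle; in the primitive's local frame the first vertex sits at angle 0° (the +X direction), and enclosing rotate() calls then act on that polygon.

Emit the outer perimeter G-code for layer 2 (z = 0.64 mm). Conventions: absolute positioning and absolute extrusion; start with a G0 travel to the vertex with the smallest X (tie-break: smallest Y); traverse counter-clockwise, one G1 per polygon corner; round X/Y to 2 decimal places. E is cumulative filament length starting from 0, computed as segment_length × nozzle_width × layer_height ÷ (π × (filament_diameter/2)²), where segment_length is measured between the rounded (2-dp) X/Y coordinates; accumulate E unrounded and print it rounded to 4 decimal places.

At z = 0.64 mm: the 29×21 cube contributes its full rectangle; the cylinder at (-1.5, 7.5) is absent (z outside [1.5, 17]); the cylinder at (9.5, -4) is not intersected at this z (z outside [5.5, 30.5]); Taking the union: only the 29×21 cube is present, so the union is just that shape — 1 connected region. The outline is a single polygon with 4 vertices. Extrusion per mm of travel: 0.25 × 0.32 / (π × 0.875²) = 0.033260. Accumulating E over each segment gives final E = 3.3260.

G0 X0.00 Y0.00 Z0.64
G1 X29.00 Y0.00 E0.9645
G1 X29.00 Y21.00 E1.6630
G1 X0.00 Y21.00 E2.6276
G1 X0.00 Y0.00 E3.3260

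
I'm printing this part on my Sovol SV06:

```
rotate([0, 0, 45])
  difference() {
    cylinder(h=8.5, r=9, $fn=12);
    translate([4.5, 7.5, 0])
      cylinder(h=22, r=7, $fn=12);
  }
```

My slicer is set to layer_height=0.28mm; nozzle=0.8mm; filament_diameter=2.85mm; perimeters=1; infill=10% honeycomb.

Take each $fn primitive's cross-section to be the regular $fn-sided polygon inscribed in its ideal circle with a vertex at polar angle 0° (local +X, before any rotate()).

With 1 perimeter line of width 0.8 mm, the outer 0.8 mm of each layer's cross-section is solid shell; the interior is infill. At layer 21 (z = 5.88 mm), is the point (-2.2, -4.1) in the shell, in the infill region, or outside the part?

infill

At z = 5.88 mm: the cylinder: section is a regular 12-gon, circumradius r=9; the r=7 cylinder at (4.5, 7.5) gives a regular 12-gon of circumradius 7 (constant along its height); After the difference (first − rest): starting from the r=9 cylinder, the r=7 cylinder at (4.5, 7.5) partially overlaps it — only the 61.86 mm² overlap (of its 147.00 mm²) is removed, clipping the outline — 1 connected region; (rotated 45° about Z; rotation is an isometry so areas/perimeters/island counts are preserved). Overall, the cross-section is a single solid region. Undo the 45° rotation: the query point maps to (-4.455, -1.344) in the un-rotated model frame. The nearest boundary edge runs (-7.79, -4.50)→(-9.00, 0.00); distance from the point to it = 4.04 mm. The point is inside the cross-section and 4.04 mm from the nearest boundary — more than the 0.8 mm shell width (1 × 0.8), so it's in the infill interior.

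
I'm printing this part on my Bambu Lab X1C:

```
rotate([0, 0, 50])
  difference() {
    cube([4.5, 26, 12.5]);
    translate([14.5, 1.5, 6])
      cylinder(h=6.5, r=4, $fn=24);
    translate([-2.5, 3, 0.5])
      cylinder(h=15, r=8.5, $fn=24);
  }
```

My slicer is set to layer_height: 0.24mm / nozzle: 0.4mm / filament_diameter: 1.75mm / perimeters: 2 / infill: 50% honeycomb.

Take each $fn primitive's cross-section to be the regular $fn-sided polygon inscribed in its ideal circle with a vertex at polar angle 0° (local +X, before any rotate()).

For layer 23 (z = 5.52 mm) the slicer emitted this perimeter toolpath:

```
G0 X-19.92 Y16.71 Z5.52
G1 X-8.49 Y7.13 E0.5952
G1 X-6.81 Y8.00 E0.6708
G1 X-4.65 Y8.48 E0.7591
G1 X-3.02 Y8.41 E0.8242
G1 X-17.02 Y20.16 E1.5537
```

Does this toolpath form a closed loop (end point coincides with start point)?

no

Start point (G0): (-19.92, 16.71). End point (last G1): the path does not return to the start — open.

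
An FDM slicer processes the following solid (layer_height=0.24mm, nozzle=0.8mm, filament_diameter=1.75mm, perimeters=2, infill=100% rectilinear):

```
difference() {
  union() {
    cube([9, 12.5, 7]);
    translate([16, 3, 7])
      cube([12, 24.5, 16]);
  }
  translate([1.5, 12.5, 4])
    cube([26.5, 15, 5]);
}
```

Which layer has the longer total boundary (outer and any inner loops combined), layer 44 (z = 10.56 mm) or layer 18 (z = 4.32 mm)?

Layer 44 (z = 10.56): the cube does not reach this height (z outside [0, 7]); the cube at (16, 3) is present — its section is the full 12×24.5 rectangle (perimeter 73.00 mm); Combining (union): only the 12×24.5 cube at (16, 3) is present, so the union is just that shape — boundary = 73.00 mm; the cube at (1.5, 12.5) is absent (z outside [4, 9]); After the difference (first − rest): none of the subtracted shapes is present at this height, so the result so far is unchanged — boundary = 73.00 mm. So its perimeter = 73.00 mm. Layer 18 (z = 4.32): the cube (footprint 9×12.5) is included at this height (perimeter 43.00 mm); the cube at (16, 3) does not reach this height (z outside [7, 23]); Merging all regions: only the 9×12.5 cube is present, so the union is just that shape — boundary = 43.00 mm; the 26.5×15 cube at (1.5, 12.5) contributes its full rectangle (perimeter 83.00 mm); After the difference (first − rest): starting from that combined region, the 26.5×15 cube at (1.5, 12.5) misses the remaining region (no effect) — boundary = 43.00 mm. So its perimeter = 43.00 mm. Layer 44 is larger (73.00 vs 43.00 mm).

layer 44 (z = 10.56 mm)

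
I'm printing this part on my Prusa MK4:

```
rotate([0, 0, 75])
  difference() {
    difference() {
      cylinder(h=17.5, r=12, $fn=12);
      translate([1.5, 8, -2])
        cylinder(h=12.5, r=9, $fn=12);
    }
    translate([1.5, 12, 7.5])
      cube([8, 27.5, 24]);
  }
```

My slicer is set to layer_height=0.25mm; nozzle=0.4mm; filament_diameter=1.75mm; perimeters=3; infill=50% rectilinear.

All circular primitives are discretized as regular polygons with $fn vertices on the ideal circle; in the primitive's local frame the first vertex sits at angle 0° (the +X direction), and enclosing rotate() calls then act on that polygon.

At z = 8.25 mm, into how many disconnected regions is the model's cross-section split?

At z = 8.25 mm: the r=12 cylinder gives a regular 12-gon of circumradius 12 (constant along its height); the r=9 cylinder at (1.5, 8) gives a regular 12-gon of circumradius 9 (constant along its height); Subtracting the remaining from the first: starting from the r=12 cylinder, the r=9 cylinder at (1.5, 8) partially overlaps it — only the 163.28 mm² overlap (of its 243.00 mm²) is removed, clipping the outline — 1 connected region; the cube at (1.5, 12) is present — its section is the full 8×27.5 rectangle; Subtracting the remaining from the first: starting from that combined region, the 8×27.5 cube at (1.5, 12) misses the remaining region (no effect) — 1 connected region; (rotated 75° about Z; rotation is an isometry so areas/perimeters/island counts are preserved). The result has 1 disconnected region.

1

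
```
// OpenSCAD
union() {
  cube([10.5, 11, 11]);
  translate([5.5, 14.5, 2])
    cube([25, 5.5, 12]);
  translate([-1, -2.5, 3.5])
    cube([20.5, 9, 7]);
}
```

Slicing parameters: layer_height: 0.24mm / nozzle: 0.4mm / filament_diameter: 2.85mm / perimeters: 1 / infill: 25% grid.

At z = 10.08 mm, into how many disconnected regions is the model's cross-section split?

2

At z = 10.08 mm: the cube is present — its section is the full 10.5×11 rectangle; the 25×5.5 cube at (5.5, 14.5) contributes its full rectangle; the 20.5×9 cube at (-1, -2.5) contributes its full rectangle; Taking the union: the regions partially overlap (shared area 68.25 mm²), so overlapping operands fuse into one piece — 2 connected regions. The result has 2 disconnected regions.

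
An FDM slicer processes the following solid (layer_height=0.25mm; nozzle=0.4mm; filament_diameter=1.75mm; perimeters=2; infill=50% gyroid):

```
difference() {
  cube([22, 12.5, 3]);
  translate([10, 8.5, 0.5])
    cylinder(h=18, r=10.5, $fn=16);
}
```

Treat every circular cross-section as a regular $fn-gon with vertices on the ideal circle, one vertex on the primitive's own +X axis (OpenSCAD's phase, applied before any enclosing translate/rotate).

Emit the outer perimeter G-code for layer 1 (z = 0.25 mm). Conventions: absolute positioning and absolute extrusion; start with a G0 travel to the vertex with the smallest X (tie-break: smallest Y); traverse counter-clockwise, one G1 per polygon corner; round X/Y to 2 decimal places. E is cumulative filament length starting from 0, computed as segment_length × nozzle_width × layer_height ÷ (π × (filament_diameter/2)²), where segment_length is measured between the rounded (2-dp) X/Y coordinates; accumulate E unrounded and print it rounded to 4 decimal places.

At z = 0.25 mm: the cube (footprint 22×12.5) is included at this height; the cylinder at (10, 8.5) does not reach this height (z outside [0.5, 18.5]); Taking the first minus the rest: none of the subtracted shapes is present at this height, so the 22×12.5 cube is unchanged — 1 connected region. The outline is a single polygon with 4 vertices. Extrusion per mm of travel: 0.4 × 0.25 / (π × 0.875²) = 0.041575. Accumulating E over each segment gives final E = 2.8687.

G0 X0.00 Y0.00 Z0.25
G1 X22.00 Y0.00 E0.9147
G1 X22.00 Y12.50 E1.4343
G1 X0.00 Y12.50 E2.3490
G1 X0.00 Y0.00 E2.8687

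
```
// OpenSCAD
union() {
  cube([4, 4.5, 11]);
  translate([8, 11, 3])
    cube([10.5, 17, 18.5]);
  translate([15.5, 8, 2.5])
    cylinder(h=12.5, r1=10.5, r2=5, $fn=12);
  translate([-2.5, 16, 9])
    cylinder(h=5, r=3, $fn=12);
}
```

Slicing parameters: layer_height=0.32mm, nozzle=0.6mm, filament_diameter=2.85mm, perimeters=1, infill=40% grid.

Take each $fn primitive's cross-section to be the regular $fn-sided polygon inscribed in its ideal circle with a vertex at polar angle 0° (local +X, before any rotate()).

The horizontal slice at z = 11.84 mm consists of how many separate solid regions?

At z = 11.84 mm: the cube is absent (z outside [0, 11]); the 10.5×17 cube at (8, 11) contributes its full rectangle; the cone at (15.5, 8) (r1=10.5→r2=5) has section circumradius 6.390 here — a regular 12-gon; the r=3 cylinder at (-2.5, 16) contributes a regular 12-gon of circumradius 3; Merging all regions: the regions partially overlap (shared area 21.63 mm²), so overlapping operands fuse into one piece — 2 connected regions. The result has 2 disconnected regions.

2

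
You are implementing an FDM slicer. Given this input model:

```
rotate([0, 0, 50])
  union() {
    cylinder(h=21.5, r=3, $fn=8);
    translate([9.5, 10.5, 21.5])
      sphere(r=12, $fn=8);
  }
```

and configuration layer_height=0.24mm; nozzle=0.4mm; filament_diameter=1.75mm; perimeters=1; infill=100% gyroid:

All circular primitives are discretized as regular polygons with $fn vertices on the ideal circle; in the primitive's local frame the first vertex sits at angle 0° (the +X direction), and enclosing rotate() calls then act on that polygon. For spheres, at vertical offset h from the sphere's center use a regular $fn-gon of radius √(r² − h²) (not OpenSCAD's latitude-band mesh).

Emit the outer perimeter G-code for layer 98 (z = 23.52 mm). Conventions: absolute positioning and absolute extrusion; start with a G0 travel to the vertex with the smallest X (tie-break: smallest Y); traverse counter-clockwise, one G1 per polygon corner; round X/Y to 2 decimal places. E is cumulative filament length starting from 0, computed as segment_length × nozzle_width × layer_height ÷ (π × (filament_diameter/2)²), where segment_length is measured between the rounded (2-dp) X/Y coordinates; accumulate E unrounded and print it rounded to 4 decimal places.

G0 X-13.72 Y13.00 Z23.52
G1 X-9.54 Y4.97 E0.3613
G1 X-0.91 Y2.24 E0.7226
G1 X7.12 Y6.42 E1.0839
G1 X9.85 Y15.06 E1.4455
G1 X5.67 Y23.09 E1.8069
G1 X-2.97 Y25.81 E2.1684
G1 X-11.00 Y21.63 E2.5297
G1 X-13.72 Y13.00 E2.8909

At z = 23.52 mm: the cylinder is not intersected at this z (z outside [0, 21.5]); the r=12 sphere at (9.5, 10.5) slices to a regular 8-gon of circumradius 11.829 (√(r²−h²) with h=2.02 from center); Merging all regions: only the r=12 sphere at (9.5, 10.5) is present, so the union is just that shape — 1 connected region; (rotated 50° about Z; rotation is an isometry so areas/perimeters/island counts are preserved). The outline is a single polygon with 8 vertices. Extrusion per mm of travel: 0.4 × 0.24 / (π × 0.875²) = 0.039912. Accumulating E over each segment gives final E = 2.8909.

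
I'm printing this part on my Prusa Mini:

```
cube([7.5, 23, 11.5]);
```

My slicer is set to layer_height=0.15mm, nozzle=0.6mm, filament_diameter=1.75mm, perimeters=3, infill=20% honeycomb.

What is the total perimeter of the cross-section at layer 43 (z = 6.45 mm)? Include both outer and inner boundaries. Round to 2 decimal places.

61.00 mm

At z = 6.45 mm: the cube is present — its section is the full 7.5×23 rectangle (perimeter 61.00 mm). Overall, the cross-section is a single solid region. Total boundary length (outer) = 61.00 mm.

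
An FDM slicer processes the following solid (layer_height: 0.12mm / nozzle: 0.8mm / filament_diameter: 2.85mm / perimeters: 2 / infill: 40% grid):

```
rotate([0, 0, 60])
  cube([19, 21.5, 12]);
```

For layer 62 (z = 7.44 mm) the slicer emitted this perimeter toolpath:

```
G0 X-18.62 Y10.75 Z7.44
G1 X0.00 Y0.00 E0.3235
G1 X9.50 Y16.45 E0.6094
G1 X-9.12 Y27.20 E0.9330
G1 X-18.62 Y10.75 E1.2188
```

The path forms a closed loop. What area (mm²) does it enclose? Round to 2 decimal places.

408.42 mm²

Apply the shoelace formula to the sequence of (X, Y) vertices; enclosed area = 408.42 mm².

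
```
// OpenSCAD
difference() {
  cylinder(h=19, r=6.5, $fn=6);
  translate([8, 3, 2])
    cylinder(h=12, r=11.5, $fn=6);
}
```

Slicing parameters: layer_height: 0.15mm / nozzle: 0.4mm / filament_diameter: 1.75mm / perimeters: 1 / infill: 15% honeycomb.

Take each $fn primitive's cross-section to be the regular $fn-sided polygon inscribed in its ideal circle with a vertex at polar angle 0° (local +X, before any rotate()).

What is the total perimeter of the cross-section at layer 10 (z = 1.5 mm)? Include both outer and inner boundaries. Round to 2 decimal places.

39.00 mm

At z = 1.5 mm: the r=6.5 cylinder gives a regular 6-gon of circumradius 6.5 (constant along its height) (perimeter = 2·6·6.500·sin(180°/6) = 39.00 mm); the cylinder at (8, 3) is not intersected at this z (z outside [2, 14]); After the difference (first − rest): none of the subtracted shapes is present at this height, so the r=6.5 cylinder is unchanged — boundary = 39.00 mm. Overall, the cross-section is a single solid region. Total boundary length (outer) = 39.00 mm.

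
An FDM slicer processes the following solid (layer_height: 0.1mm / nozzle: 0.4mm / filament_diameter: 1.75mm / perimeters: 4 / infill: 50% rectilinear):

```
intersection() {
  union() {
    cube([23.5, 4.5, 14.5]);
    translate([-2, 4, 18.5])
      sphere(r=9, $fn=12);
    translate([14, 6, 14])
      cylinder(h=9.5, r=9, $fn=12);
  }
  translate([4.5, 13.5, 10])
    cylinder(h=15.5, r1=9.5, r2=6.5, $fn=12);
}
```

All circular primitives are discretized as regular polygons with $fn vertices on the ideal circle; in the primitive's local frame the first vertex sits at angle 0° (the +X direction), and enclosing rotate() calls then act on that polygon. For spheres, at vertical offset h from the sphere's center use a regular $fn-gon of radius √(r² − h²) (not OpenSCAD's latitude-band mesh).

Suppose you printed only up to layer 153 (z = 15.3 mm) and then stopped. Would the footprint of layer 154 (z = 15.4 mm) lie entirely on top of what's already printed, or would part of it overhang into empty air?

entirely on top

Compare the two slices. At z = 15.3: the cube is not intersected at this z (z outside [0, 14.5]); the r=9 sphere at (-2, 4) contributes a regular 12-gon of circumradius √(9²−3.2²) = 8.412 (area = (12/2)·8.412²·sin(360°/12) = 212.28 mm²); the r=9 cylinder at (14, 6) contributes a regular 12-gon of circumradius 9 (area = (12/2)·9.000²·sin(360°/12) = 243.00 mm²); Taking the union: the regions partially overlap — summed areas 455.28 mm² minus the doubly-counted overlap 3.18 mm² gives 452.10 mm² — area = 452.10 mm²; the cone at (4.5, 13.5) contributes a regular 12-gon of circumradius 8.474 (interpolated between r1=9.5 and r2=6.5 at t=0.342) (area = (12/2)·8.474²·sin(360°/12) = 215.44 mm²); Keeping only the common overlap: the cone at (4.5, 13.5) partially overlaps the result so far; clipping to the common part keeps 80.61 mm² — area = 80.61 mm². At z = 15.4: the cube does not reach this height (z outside [0, 14.5]); the r=9 sphere at (-2, 4) slices to a regular 12-gon of circumradius 8.449 (√(r²−h²) with h=3.1 from center) (area = (12/2)·8.449²·sin(360°/12) = 214.17 mm²); the cylinder at (14, 6): section is a regular 12-gon, circumradius r=9 (area = (12/2)·9.000²·sin(360°/12) = 243.00 mm²); Taking the union: the regions partially overlap — summed areas 457.17 mm² minus the doubly-counted overlap 3.38 mm² gives 453.79 mm² — area = 453.79 mm²; the cone at (4.5, 13.5) contributes a regular 12-gon of circumradius 8.455 (interpolated between r1=9.5 and r2=6.5 at t=0.348) (area = (12/2)·8.455²·sin(360°/12) = 214.45 mm²); Keeping only the common overlap: the cone at (4.5, 13.5) partially overlaps that combined region; clipping to the common part keeps 80.51 mm² — area = 80.51 mm². Checking containment: the cross-section at z = 15.4 is a subset of the cross-section at z = 15.3.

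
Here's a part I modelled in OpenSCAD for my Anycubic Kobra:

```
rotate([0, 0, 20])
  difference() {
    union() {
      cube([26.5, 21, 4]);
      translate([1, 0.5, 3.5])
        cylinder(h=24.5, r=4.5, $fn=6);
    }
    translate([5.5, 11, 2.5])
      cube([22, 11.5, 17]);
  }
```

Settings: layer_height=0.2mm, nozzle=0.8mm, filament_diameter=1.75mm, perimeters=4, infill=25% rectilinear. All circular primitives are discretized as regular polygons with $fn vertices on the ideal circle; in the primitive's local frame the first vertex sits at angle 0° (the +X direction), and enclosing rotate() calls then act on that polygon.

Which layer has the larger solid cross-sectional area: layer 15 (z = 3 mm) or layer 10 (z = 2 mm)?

Layer 15 (z = 3): the 26.5×21 cube contributes its full rectangle (area 556.50 mm²); the cylinder at (1, 0.5) does not reach this height (z outside [3.5, 28]); Taking the union: only the 26.5×21 cube is present, so the union is just that shape — area = 556.50 mm²; the cube at (5.5, 11) (footprint 22×11.5) is included at this height (area 253.00 mm²); Taking the first minus the rest: starting from the result so far (556.50 mm²), the 22×11.5 cube at (5.5, 11) partially overlaps it — only the 210.00 mm² overlap (of its 253.00 mm²) is removed, clipping the outline — area = 346.50 mm²; (rotated 20° about Z; rotation is an isometry so areas/perimeters/island counts are preserved). So its area = 346.50 mm². Layer 10 (z = 2): the cube (footprint 26.5×21) is included at this height (area 556.50 mm²); the cylinder at (1, 0.5) is not intersected at this z (z outside [3.5, 28]); Merging all regions: only the 26.5×21 cube is present, so the union is just that shape — area = 556.50 mm²; the cube at (5.5, 11) is not intersected at this z (z outside [2.5, 19.5]); Taking the first minus the rest: none of the subtracted shapes is present at this height, so the result so far is unchanged — area = 556.50 mm²; (rotated 20° about Z; rotation is an isometry so areas/perimeters/island counts are preserved). So its area = 556.50 mm². Layer 10 is larger (556.50 vs 346.50 mm²).

layer 10 (z = 2 mm)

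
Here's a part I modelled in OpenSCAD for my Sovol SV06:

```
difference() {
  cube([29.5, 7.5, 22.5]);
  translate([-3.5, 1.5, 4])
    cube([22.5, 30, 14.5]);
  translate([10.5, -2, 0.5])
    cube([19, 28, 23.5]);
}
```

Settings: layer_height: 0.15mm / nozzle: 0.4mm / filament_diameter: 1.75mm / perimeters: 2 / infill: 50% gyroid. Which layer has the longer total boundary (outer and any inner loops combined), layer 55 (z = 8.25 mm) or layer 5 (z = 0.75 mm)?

layer 5 (z = 0.75 mm)

Layer 55 (z = 8.25): the 29.5×7.5 cube contributes its full rectangle (perimeter 74.00 mm); the cube at (-3.5, 1.5) (footprint 22.5×30) is included at this height (perimeter 105.00 mm); the cube at (10.5, -2) is present — its section is the full 19×28 rectangle (perimeter 94.00 mm); Subtracting the remaining from the first: starting from the 29.5×7.5 cube, the 22.5×30 cube at (-3.5, 1.5) partially overlaps it — only the 114.00 mm² overlap (of its 675.00 mm²) is removed, clipping the outline; the 19×28 cube at (10.5, -2) partially overlaps it — only the 91.50 mm² overlap (of its 532.00 mm²) is removed, clipping the outline — boundary = 24.00 mm. So its perimeter = 24.00 mm. Layer 5 (z = 0.75): the cube is present — its section is the full 29.5×7.5 rectangle (perimeter 74.00 mm); the cube at (-3.5, 1.5) is absent (z outside [4, 18.5]); the cube at (10.5, -2) (footprint 19×28) is included at this height (perimeter 94.00 mm); After the difference (first − rest): starting from the 29.5×7.5 cube, the 19×28 cube at (10.5, -2) partially overlaps it — only the 142.50 mm² overlap (of its 532.00 mm²) is removed, clipping the outline — boundary = 36.00 mm. So its perimeter = 36.00 mm. Layer 5 is larger (36.00 vs 24.00 mm).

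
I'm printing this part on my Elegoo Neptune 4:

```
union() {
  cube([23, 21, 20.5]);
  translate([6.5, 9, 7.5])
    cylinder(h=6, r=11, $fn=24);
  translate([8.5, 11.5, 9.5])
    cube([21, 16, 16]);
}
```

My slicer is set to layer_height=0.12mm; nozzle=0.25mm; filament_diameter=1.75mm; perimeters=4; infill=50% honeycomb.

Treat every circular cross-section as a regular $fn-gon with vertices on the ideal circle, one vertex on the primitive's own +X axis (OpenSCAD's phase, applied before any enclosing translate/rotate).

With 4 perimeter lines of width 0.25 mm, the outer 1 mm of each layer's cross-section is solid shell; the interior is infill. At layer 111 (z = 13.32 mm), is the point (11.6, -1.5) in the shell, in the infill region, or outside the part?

At z = 13.32 mm: the cube is present — its section is the full 23×21 rectangle; the r=11 cylinder at (6.5, 9) contributes a regular 24-gon of circumradius 11; the 21×16 cube at (8.5, 11.5) contributes its full rectangle; Combining (union): the regions partially overlap (shared area 442.58 mm²), so overlapping operands fuse into one piece — 1 connected region. Overall, the cross-section is a single solid region. The nearest boundary edge runs (12.00, -0.53)→(9.35, -1.63); distance from the point to it = 0.75 mm. The point is not inside any of the regions above, so it lies outside the cross-section (0.75 mm from the nearest boundary).

outside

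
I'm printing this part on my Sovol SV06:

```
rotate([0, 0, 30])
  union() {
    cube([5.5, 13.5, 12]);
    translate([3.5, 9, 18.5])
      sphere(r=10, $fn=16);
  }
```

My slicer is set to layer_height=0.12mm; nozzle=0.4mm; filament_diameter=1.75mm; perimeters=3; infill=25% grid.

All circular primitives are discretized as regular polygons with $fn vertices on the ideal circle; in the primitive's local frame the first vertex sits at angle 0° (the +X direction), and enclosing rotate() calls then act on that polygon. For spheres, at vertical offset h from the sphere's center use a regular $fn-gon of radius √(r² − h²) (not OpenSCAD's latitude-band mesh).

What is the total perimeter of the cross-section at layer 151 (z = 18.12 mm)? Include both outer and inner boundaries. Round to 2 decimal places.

62.38 mm

At z = 18.12 mm: the cube is absent (z outside [0, 12]); the r=10 sphere at (3.5, 9) slices to a regular 16-gon of circumradius 9.993 (√(r²−h²) with h=0.38 from center) (perimeter = 2·16·9.993·sin(180°/16) = 62.38 mm); Combining (union): only the r=10 sphere at (3.5, 9) is present, so the union is just that shape — boundary = 62.38 mm; (whole slice rotated 30° about Z — lengths, areas and connectivity unchanged). Overall, the cross-section is a single solid region. Total boundary length (outer) = 62.38 mm.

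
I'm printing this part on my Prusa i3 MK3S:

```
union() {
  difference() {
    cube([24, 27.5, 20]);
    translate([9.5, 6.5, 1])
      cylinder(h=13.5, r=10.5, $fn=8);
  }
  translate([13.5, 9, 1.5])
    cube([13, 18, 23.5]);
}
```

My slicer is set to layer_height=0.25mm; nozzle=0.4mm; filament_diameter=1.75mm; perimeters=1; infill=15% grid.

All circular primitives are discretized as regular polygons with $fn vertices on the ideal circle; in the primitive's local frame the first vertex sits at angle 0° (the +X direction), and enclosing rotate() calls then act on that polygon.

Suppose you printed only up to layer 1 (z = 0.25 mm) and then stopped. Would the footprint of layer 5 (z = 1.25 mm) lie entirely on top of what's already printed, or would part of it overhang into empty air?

entirely on top

Compare the two slices. At z = 0.25: the cube (footprint 24×27.5) is included at this height (area 660.00 mm²); the cylinder at (9.5, 6.5) is not intersected at this z (z outside [1, 14.5]); Taking the first minus the rest: none of the subtracted shapes is present at this height, so the 24×27.5 cube is unchanged — area = 660.00 mm²; the cube at (13.5, 9) does not reach this height (z outside [1.5, 25]); Combining (union): only that combined region is present, so the union is just that shape — area = 660.00 mm². At z = 1.25: the cube is present — its section is the full 24×27.5 rectangle (area 660.00 mm²); the cylinder at (9.5, 6.5): section is a regular 8-gon, circumradius r=10.5 (area = (8/2)·10.500²·sin(360°/8) = 311.83 mm²); Taking the first minus the rest: starting from the 24×27.5 cube (660.00 mm²), the r=10.5 cylinder at (9.5, 6.5) partially overlaps it — only the 272.50 mm² overlap (of its 311.83 mm²) is removed, clipping the outline — area = 387.50 mm²; the cube at (13.5, 9) is not intersected at this z (z outside [1.5, 25]); Taking the union: only the result so far is present, so the union is just that shape — area = 387.50 mm². Checking containment: the cross-section at z = 1.25 is a subset of the cross-section at z = 0.25.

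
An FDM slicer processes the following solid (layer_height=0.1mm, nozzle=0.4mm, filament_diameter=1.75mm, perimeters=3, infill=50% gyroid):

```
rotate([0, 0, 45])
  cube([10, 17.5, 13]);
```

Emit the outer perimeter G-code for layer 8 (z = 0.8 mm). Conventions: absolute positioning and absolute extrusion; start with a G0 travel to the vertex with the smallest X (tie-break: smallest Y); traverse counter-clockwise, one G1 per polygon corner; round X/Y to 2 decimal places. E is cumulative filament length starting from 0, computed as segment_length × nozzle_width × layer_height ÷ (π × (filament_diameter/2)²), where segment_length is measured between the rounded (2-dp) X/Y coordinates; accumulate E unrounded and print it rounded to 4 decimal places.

At z = 0.8 mm: the 10×17.5 cube contributes its full rectangle; (whole slice rotated 45° about Z — lengths, areas and connectivity unchanged). The outline is a single polygon with 4 vertices. Extrusion per mm of travel: 0.4 × 0.1 / (π × 0.875²) = 0.016630. Accumulating E over each segment gives final E = 0.9146.

G0 X-12.37 Y12.37 Z0.80
G1 X0.00 Y0.00 E0.2909
G1 X7.07 Y7.07 E0.4572
G1 X-5.30 Y19.45 E0.7482
G1 X-12.37 Y12.37 E0.9146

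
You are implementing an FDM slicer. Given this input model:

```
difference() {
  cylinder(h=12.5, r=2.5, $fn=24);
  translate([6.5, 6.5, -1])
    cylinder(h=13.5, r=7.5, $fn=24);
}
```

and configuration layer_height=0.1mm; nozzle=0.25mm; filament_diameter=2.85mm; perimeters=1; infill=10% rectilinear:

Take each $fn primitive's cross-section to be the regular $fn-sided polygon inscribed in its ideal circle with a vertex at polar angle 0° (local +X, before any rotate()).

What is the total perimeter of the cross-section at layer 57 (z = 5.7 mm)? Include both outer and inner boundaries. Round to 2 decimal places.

15.40 mm

At z = 5.7 mm: the r=2.5 cylinder contributes a regular 24-gon of circumradius 2.5 (perimeter = 2·24·2.500·sin(180°/24) = 15.66 mm); the cylinder at (6.5, 6.5): section is a regular 24-gon, circumradius r=7.5 (perimeter = 2·24·7.500·sin(180°/24) = 46.99 mm); After the difference (first − rest): starting from the r=2.5 cylinder, the r=7.5 cylinder at (6.5, 6.5) partially overlaps it — only the 1.61 mm² overlap (of its 174.70 mm²) is removed, clipping the outline — boundary = 15.40 mm. Overall, the cross-section is a single solid region. Total boundary length (outer) = 15.40 mm.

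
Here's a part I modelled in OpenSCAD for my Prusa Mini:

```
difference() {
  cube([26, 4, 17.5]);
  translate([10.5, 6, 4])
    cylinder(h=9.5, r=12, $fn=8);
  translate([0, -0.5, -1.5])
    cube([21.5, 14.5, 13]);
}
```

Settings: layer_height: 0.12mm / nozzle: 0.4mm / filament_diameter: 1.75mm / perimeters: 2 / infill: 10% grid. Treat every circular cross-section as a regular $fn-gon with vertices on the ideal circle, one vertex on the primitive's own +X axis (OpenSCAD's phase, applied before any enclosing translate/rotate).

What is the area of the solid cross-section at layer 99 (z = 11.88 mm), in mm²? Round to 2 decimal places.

At z = 11.88 mm: the cube is present — its section is the full 26×4 rectangle (area 104.00 mm²); the cylinder at (10.5, 6): section is a regular 8-gon, circumradius r=12 (area = (8/2)·12.000²·sin(360°/8) = 407.29 mm²); the cube at (0, -0.5) is absent (z outside [-1.5, 11.5]); Taking the first minus the rest: starting from the 26×4 cube (104.00 mm²), the r=12 cylinder at (10.5, 6) partially overlaps it — only the 82.20 mm² overlap (of its 407.29 mm²) is removed, clipping the outline — area = 21.80 mm². Overall, the cross-section has 2 separate islands. Net area = 21.80 mm².

21.80 mm²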